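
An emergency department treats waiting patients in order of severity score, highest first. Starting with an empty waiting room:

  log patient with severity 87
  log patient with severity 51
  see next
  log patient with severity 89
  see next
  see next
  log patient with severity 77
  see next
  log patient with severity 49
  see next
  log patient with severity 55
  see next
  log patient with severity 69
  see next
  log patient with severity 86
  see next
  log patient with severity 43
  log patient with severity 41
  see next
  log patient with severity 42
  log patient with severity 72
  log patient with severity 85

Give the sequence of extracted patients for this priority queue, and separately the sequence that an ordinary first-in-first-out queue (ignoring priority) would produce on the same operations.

priority queue: 87, 89, 51, 77, 49, 55, 69, 86, 43; FIFO queue: [87, 51, 89, 77, 49, 55, 69, 86, 43]

insert 87 → {87}
insert 51 → {87, 51}
see next → 87; now {51}
insert 89 → {89, 51}
see next → 89; now {51}
see next → 51; now {}
insert 77 → {77}
see next → 77; now {}
insert 49 → {49}
see next → 49; now {}
insert 55 → {55}
see next → 55; now {}
insert 69 → {69}
see next → 69; now {}
insert 86 → {86}
see next → 86; now {}
insert 43 → {43}
insert 41 → {43, 41}
see next → 43; now {41}
insert 42 → {42, 41}
insert 72 → {72, 42, 41}
insert 85 → {85, 72, 42, 41}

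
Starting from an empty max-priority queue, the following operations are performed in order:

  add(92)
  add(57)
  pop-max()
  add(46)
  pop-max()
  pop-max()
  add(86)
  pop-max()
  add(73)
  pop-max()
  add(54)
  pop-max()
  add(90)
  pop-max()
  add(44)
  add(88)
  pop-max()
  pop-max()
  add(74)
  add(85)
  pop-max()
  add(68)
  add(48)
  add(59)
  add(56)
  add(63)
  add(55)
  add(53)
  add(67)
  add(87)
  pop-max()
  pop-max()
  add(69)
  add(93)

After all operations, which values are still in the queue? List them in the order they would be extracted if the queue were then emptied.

93, 69, 68, 67, 63, 59, 56, 55, 53, 48

insert 92 → {92}
insert 57 → {92, 57}
pop-max → 92; now {57}
insert 46 → {57, 46}
pop-max → 57; now {46}
pop-max → 46; now {}
insert 86 → {86}
pop-max → 86; now {}
insert 73 → {73}
pop-max → 73; now {}
insert 54 → {54}
pop-max → 54; now {}
insert 90 → {90}
pop-max → 90; now {}
insert 44 → {44}
insert 88 → {88, 44}
pop-max → 88; now {44}
pop-max → 44; now {}
insert 74 → {74}
insert 85 → {85, 74}
pop-max → 85; now {74}
insert 68 → {74, 68}
insert 48 → {74, 68, 48}
insert 59 → {74, 68, 59, 48}
insert 56 → {74, 68, 59, 56, 48}
insert 63 → {74, 68, 63, 59, 56, 48}
insert 55 → {74, 68, 63, 59, 56, 55, 48}
insert 53 → {74, 68, 63, 59, 56, 55, 53, 48}
insert 67 → {74, 68, 67, 63, 59, 56, 55, 53, 48}
insert 87 → {87, 74, 68, 67, 63, 59, 56, 55, 53, 48}
pop-max → 87; now {74, 68, 67, 63, 59, 56, 55, 53, 48}
pop-max → 74; now {68, 67, 63, 59, 56, 55, 53, 48}
insert 69 → {69, 68, 67, 63, 59, 56, 55, 53, 48}
insert 93 → {93, 69, 68, 67, 63, 59, 56, 55, 53, 48}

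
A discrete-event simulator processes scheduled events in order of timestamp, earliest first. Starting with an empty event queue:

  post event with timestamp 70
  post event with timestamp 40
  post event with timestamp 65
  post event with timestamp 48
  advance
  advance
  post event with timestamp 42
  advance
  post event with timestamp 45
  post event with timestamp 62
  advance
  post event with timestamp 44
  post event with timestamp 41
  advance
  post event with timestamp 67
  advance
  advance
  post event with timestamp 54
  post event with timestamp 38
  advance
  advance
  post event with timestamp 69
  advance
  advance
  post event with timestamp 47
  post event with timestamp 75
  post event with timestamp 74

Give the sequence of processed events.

[40, 48, 42, 45, 41, 44, 62, 38, 54, 65, 67]

insert 70 → {70}
insert 40 → {40, 70}
insert 65 → {40, 65, 70}
insert 48 → {40, 48, 65, 70}
advance → 40; now {48, 65, 70}
advance → 48; now {65, 70}
insert 42 → {42, 65, 70}
advance → 42; now {65, 70}
insert 45 → {45, 65, 70}
insert 62 → {45, 62, 65, 70}
advance → 45; now {62, 65, 70}
insert 44 → {44, 62, 65, 70}
insert 41 → {41, 44, 62, 65, 70}
advance → 41; now {44, 62, 65, 70}
insert 67 → {44, 62, 65, 67, 70}
advance → 44; now {62, 65, 67, 70}
advance → 62; now {65, 67, 70}
insert 54 → {54, 65, 67, 70}
insert 38 → {38, 54, 65, 67, 70}
advance → 38; now {54, 65, 67, 70}
advance → 54; now {65, 67, 70}
insert 69 → {65, 67, 69, 70}
advance → 65; now {67, 69, 70}
advance → 67; now {69, 70}
insert 47 → {47, 69, 70}
insert 75 → {47, 69, 70, 75}
insert 74 → {47, 69, 70, 74, 75}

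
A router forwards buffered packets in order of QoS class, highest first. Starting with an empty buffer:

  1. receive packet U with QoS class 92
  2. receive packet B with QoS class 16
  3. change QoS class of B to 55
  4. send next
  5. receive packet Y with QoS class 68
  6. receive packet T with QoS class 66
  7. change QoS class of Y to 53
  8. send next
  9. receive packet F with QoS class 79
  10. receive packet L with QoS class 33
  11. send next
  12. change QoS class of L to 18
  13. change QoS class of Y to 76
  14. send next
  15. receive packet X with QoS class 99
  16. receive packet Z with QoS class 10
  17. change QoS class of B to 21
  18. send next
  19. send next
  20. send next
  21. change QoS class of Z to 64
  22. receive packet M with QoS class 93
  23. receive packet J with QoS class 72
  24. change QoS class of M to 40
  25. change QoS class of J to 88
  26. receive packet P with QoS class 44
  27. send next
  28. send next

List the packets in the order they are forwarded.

[U, T, F, Y, X, B, L, J, Z]

add U (QoS class 92) → {U:92}
add B (QoS class 16) → {U:92, B:16}
update B to QoS class 55 → {U:92, B:55}
send next → U; now {B:55}
add Y (QoS class 68) → {Y:68, B:55}
add T (QoS class 66) → {Y:68, T:66, B:55}
update Y to QoS class 53 → {T:66, B:55, Y:53}
send next → T; now {B:55, Y:53}
add F (QoS class 79) → {F:79, B:55, Y:53}
add L (QoS class 33) → {F:79, B:55, Y:53, L:33}
send next → F; now {B:55, Y:53, L:33}
update L to QoS class 18 → {B:55, Y:53, L:18}
update Y to QoS class 76 → {Y:76, B:55, L:18}
send next → Y; now {B:55, L:18}
add X (QoS class 99) → {X:99, B:55, L:18}
add Z (QoS class 10) → {X:99, B:55, L:18, Z:10}
update B to QoS class 21 → {X:99, B:21, L:18, Z:10}
send next → X; now {B:21, L:18, Z:10}
send next → B; now {L:18, Z:10}
send next → L; now {Z:10}
update Z to QoS class 64 → {Z:64}
add M (QoS class 93) → {M:93, Z:64}
add J (QoS class 72) → {M:93, J:72, Z:64}
update M to QoS class 40 → {J:72, Z:64, M:40}
update J to QoS class 88 → {J:88, Z:64, M:40}
add P (QoS class 44) → {J:88, Z:64, P:44, M:40}
send next → J; now {Z:64, P:44, M:40}
send next → Z; now {P:44, M:40}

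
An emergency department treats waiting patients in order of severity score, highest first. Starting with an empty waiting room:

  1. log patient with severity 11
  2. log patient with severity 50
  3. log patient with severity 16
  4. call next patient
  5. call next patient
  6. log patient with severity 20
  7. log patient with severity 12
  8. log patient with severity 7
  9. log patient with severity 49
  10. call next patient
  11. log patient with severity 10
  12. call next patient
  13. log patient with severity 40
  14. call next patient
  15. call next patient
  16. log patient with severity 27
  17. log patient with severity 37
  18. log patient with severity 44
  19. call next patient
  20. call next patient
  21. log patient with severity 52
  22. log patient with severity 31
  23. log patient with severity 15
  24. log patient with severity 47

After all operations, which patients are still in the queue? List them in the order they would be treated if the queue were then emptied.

insert 11 → {11}
insert 50 → {50, 11}
insert 16 → {50, 16, 11}
call next patient → 50; now {16, 11}
call next patient → 16; now {11}
insert 20 → {20, 11}
insert 12 → {20, 12, 11}
insert 7 → {20, 12, 11, 7}
insert 49 → {49, 20, 12, 11, 7}
call next patient → 49; now {20, 12, 11, 7}
insert 10 → {20, 12, 11, 10, 7}
call next patient → 20; now {12, 11, 10, 7}
insert 40 → {40, 12, 11, 10, 7}
call next patient → 40; now {12, 11, 10, 7}
call next patient → 12; now {11, 10, 7}
insert 27 → {27, 11, 10, 7}
insert 37 → {37, 27, 11, 10, 7}
insert 44 → {44, 37, 27, 11, 10, 7}
call next patient → 44; now {37, 27, 11, 10, 7}
call next patient → 37; now {27, 11, 10, 7}
insert 52 → {52, 27, 11, 10, 7}
insert 31 → {52, 31, 27, 11, 10, 7}
insert 15 → {52, 31, 27, 15, 11, 10, 7}
insert 47 → {52, 47, 31, 27, 15, 11, 10, 7}

52 → 47 → 31 → 27 → 15 → 11 → 10 → 7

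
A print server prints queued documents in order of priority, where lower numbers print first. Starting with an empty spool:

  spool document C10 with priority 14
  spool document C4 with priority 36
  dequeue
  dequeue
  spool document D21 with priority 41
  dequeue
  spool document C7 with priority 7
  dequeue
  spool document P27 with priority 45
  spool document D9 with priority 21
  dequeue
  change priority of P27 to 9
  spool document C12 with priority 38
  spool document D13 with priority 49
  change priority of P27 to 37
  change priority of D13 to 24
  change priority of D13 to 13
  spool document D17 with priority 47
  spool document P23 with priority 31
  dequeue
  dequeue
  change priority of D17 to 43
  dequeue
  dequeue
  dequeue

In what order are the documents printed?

add C10 (priority 14) → {C10:14}
add C4 (priority 36) → {C10:14, C4:36}
dequeue → C10; now {C4:36}
dequeue → C4; now {}
add D21 (priority 41) → {D21:41}
dequeue → D21; now {}
add C7 (priority 7) → {C7:7}
dequeue → C7; now {}
add P27 (priority 45) → {P27:45}
add D9 (priority 21) → {D9:21, P27:45}
dequeue → D9; now {P27:45}
update P27 to priority 9 → {P27:9}
add C12 (priority 38) → {P27:9, C12:38}
add D13 (priority 49) → {P27:9, C12:38, D13:49}
update P27 to priority 37 → {P27:37, C12:38, D13:49}
update D13 to priority 24 → {D13:24, P27:37, C12:38}
update D13 to priority 13 → {D13:13, P27:37, C12:38}
add D17 (priority 47) → {D13:13, P27:37, C12:38, D17:47}
add P23 (priority 31) → {D13:13, P23:31, P27:37, C12:38, D17:47}
dequeue → D13; now {P23:31, P27:37, C12:38, D17:47}
dequeue → P23; now {P27:37, C12:38, D17:47}
update D17 to priority 43 → {P27:37, C12:38, D17:43}
dequeue → P27; now {C12:38, D17:43}
dequeue → C12; now {D17:43}
dequeue → D17; now {}

C10, C4, D21, C7, D9, D13, P23, P27, C12, D17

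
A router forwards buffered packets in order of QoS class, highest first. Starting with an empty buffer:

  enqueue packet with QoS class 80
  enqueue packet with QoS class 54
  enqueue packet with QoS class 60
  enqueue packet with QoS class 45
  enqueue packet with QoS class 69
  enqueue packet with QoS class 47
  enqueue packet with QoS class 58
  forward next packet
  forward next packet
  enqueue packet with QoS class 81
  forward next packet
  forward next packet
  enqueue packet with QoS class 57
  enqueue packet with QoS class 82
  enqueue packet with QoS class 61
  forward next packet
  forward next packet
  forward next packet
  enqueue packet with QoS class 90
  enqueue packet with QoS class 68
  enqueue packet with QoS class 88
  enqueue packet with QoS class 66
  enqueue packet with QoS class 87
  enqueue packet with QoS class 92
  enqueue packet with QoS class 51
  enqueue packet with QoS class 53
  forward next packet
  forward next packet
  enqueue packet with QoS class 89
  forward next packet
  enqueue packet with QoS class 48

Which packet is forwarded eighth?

92

insert 80 → {80}
insert 54 → {80, 54}
insert 60 → {80, 60, 54}
insert 45 → {80, 60, 54, 45}
insert 69 → {80, 69, 60, 54, 45}
insert 47 → {80, 69, 60, 54, 47, 45}
insert 58 → {80, 69, 60, 58, 54, 47, 45}
forward next packet → 80; now {69, 60, 58, 54, 47, 45}
forward next packet → 69; now {60, 58, 54, 47, 45}
insert 81 → {81, 60, 58, 54, 47, 45}
forward next packet → 81; now {60, 58, 54, 47, 45}
forward next packet → 60; now {58, 54, 47, 45}
insert 57 → {58, 57, 54, 47, 45}
insert 82 → {82, 58, 57, 54, 47, 45}
insert 61 → {82, 61, 58, 57, 54, 47, 45}
forward next packet → 82; now {61, 58, 57, 54, 47, 45}
forward next packet → 61; now {58, 57, 54, 47, 45}
forward next packet → 58; now {57, 54, 47, 45}
insert 90 → {90, 57, 54, 47, 45}
insert 68 → {90, 68, 57, 54, 47, 45}
insert 88 → {90, 88, 68, 57, 54, 47, 45}
insert 66 → {90, 88, 68, 66, 57, 54, 47, 45}
insert 87 → {90, 88, 87, 68, 66, 57, 54, 47, 45}
insert 92 → {92, 90, 88, 87, 68, 66, 57, 54, 47, 45}
insert 51 → {92, 90, 88, 87, 68, 66, 57, 54, 51, 47, 45}
insert 53 → {92, 90, 88, 87, 68, 66, 57, 54, 53, 51, 47, 45}
forward next packet → 92; now {90, 88, 87, 68, 66, 57, 54, 53, 51, 47, 45}
forward next packet → 90; now {88, 87, 68, 66, 57, 54, 53, 51, 47, 45}
insert 89 → {89, 88, 87, 68, 66, 57, 54, 53, 51, 47, 45}
forward next packet → 89; now {88, 87, 68, 66, 57, 54, 53, 51, 47, 45}
insert 48 → {88, 87, 68, 66, 57, 54, 53, 51, 48, 47, 45}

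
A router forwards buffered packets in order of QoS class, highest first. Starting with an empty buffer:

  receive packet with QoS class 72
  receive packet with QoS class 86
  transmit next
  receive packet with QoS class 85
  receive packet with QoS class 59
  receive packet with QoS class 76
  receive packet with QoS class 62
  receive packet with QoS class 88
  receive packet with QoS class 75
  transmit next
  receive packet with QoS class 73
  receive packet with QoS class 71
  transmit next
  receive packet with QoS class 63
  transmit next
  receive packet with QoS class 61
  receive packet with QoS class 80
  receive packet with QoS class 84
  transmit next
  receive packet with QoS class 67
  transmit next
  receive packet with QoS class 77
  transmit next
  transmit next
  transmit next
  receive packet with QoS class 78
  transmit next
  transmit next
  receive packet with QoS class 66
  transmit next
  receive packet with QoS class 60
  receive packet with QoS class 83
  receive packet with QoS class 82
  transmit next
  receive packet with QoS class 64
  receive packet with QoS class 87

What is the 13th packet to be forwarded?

insert 72 → {72}
insert 86 → {86, 72}
transmit next → 86; now {72}
insert 85 → {85, 72}
insert 59 → {85, 72, 59}
insert 76 → {85, 76, 72, 59}
insert 62 → {85, 76, 72, 62, 59}
insert 88 → {88, 85, 76, 72, 62, 59}
insert 75 → {88, 85, 76, 75, 72, 62, 59}
transmit next → 88; now {85, 76, 75, 72, 62, 59}
insert 73 → {85, 76, 75, 73, 72, 62, 59}
insert 71 → {85, 76, 75, 73, 72, 71, 62, 59}
transmit next → 85; now {76, 75, 73, 72, 71, 62, 59}
insert 63 → {76, 75, 73, 72, 71, 63, 62, 59}
transmit next → 76; now {75, 73, 72, 71, 63, 62, 59}
insert 61 → {75, 73, 72, 71, 63, 62, 61, 59}
insert 80 → {80, 75, 73, 72, 71, 63, 62, 61, 59}
insert 84 → {84, 80, 75, 73, 72, 71, 63, 62, 61, 59}
transmit next → 84; now {80, 75, 73, 72, 71, 63, 62, 61, 59}
insert 67 → {80, 75, 73, 72, 71, 67, 63, 62, 61, 59}
transmit next → 80; now {75, 73, 72, 71, 67, 63, 62, 61, 59}
insert 77 → {77, 75, 73, 72, 71, 67, 63, 62, 61, 59}
transmit next → 77; now {75, 73, 72, 71, 67, 63, 62, 61, 59}
transmit next → 75; now {73, 72, 71, 67, 63, 62, 61, 59}
transmit next → 73; now {72, 71, 67, 63, 62, 61, 59}
insert 78 → {78, 72, 71, 67, 63, 62, 61, 59}
transmit next → 78; now {72, 71, 67, 63, 62, 61, 59}
transmit next → 72; now {71, 67, 63, 62, 61, 59}
insert 66 → {71, 67, 66, 63, 62, 61, 59}
transmit next → 71; now {67, 66, 63, 62, 61, 59}
insert 60 → {67, 66, 63, 62, 61, 60, 59}
insert 83 → {83, 67, 66, 63, 62, 61, 60, 59}
insert 82 → {83, 82, 67, 66, 63, 62, 61, 60, 59}
transmit next → 83; now {82, 67, 66, 63, 62, 61, 60, 59}
insert 64 → {82, 67, 66, 64, 63, 62, 61, 60, 59}
insert 87 → {87, 82, 67, 66, 64, 63, 62, 61, 60, 59}

83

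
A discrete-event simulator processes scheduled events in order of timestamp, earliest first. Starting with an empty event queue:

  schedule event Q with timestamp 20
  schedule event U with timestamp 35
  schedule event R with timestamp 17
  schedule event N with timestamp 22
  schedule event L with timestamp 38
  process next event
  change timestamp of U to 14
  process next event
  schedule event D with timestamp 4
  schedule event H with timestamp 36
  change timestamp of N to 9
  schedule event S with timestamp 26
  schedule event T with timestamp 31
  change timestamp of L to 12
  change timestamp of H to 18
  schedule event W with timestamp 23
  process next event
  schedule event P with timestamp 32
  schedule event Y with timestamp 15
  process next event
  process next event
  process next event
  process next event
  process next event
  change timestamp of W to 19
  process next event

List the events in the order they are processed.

add Q (timestamp 20) → {Q:20}
add U (timestamp 35) → {Q:20, U:35}
add R (timestamp 17) → {R:17, Q:20, U:35}
add N (timestamp 22) → {R:17, Q:20, N:22, U:35}
add L (timestamp 38) → {R:17, Q:20, N:22, U:35, L:38}
process next event → R; now {Q:20, N:22, U:35, L:38}
update U to timestamp 14 → {U:14, Q:20, N:22, L:38}
process next event → U; now {Q:20, N:22, L:38}
add D (timestamp 4) → {D:4, Q:20, N:22, L:38}
add H (timestamp 36) → {D:4, Q:20, N:22, H:36, L:38}
update N to timestamp 9 → {D:4, N:9, Q:20, H:36, L:38}
add S (timestamp 26) → {D:4, N:9, Q:20, S:26, H:36, L:38}
add T (timestamp 31) → {D:4, N:9, Q:20, S:26, T:31, H:36, L:38}
update L to timestamp 12 → {D:4, N:9, L:12, Q:20, S:26, T:31, H:36}
update H to timestamp 18 → {D:4, N:9, L:12, H:18, Q:20, S:26, T:31}
add W (timestamp 23) → {D:4, N:9, L:12, H:18, Q:20, W:23, S:26, T:31}
process next event → D; now {N:9, L:12, H:18, Q:20, W:23, S:26, T:31}
add P (timestamp 32) → {N:9, L:12, H:18, Q:20, W:23, S:26, T:31, P:32}
add Y (timestamp 15) → {N:9, L:12, Y:15, H:18, Q:20, W:23, S:26, T:31, P:32}
process next event → N; now {L:12, Y:15, H:18, Q:20, W:23, S:26, T:31, P:32}
process next event → L; now {Y:15, H:18, Q:20, W:23, S:26, T:31, P:32}
process next event → Y; now {H:18, Q:20, W:23, S:26, T:31, P:32}
process next event → H; now {Q:20, W:23, S:26, T:31, P:32}
process next event → Q; now {W:23, S:26, T:31, P:32}
update W to timestamp 19 → {W:19, S:26, T:31, P:32}
process next event → W; now {S:26, T:31, P:32}

[R, U, D, N, L, Y, H, Q, W]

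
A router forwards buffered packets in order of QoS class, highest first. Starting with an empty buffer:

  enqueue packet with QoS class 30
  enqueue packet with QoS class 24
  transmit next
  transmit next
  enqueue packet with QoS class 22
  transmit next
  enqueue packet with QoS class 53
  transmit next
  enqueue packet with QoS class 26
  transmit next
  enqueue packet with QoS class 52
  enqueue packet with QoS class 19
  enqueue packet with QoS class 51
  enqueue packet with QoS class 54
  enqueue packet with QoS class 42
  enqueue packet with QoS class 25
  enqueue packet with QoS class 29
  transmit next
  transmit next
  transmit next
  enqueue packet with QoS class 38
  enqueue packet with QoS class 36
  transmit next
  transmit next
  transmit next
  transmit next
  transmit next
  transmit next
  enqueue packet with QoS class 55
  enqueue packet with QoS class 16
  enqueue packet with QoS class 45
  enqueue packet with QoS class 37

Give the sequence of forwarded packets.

30, 24, 22, 53, 26, 54, 52, 51, 42, 38, 36, 29, 25, 19

insert 30 → {30}
insert 24 → {30, 24}
transmit next → 30; now {24}
transmit next → 24; now {}
insert 22 → {22}
transmit next → 22; now {}
insert 53 → {53}
transmit next → 53; now {}
insert 26 → {26}
transmit next → 26; now {}
insert 52 → {52}
insert 19 → {52, 19}
insert 51 → {52, 51, 19}
insert 54 → {54, 52, 51, 19}
insert 42 → {54, 52, 51, 42, 19}
insert 25 → {54, 52, 51, 42, 25, 19}
insert 29 → {54, 52, 51, 42, 29, 25, 19}
transmit next → 54; now {52, 51, 42, 29, 25, 19}
transmit next → 52; now {51, 42, 29, 25, 19}
transmit next → 51; now {42, 29, 25, 19}
insert 38 → {42, 38, 29, 25, 19}
insert 36 → {42, 38, 36, 29, 25, 19}
transmit next → 42; now {38, 36, 29, 25, 19}
transmit next → 38; now {36, 29, 25, 19}
transmit next → 36; now {29, 25, 19}
transmit next → 29; now {25, 19}
transmit next → 25; now {19}
transmit next → 19; now {}
insert 55 → {55}
insert 16 → {55, 16}
insert 45 → {55, 45, 16}
insert 37 → {55, 45, 37, 16}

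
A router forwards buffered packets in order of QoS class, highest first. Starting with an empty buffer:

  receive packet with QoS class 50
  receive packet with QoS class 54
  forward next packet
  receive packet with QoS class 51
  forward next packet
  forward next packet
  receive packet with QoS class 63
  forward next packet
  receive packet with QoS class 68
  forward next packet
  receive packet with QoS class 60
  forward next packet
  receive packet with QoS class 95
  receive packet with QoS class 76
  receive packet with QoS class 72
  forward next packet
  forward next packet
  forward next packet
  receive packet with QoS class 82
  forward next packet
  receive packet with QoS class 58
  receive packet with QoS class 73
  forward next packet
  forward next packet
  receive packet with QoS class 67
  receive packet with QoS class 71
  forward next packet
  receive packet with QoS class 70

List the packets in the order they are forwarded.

insert 50 → {50}
insert 54 → {54, 50}
forward next packet → 54; now {50}
insert 51 → {51, 50}
forward next packet → 51; now {50}
forward next packet → 50; now {}
insert 63 → {63}
forward next packet → 63; now {}
insert 68 → {68}
forward next packet → 68; now {}
insert 60 → {60}
forward next packet → 60; now {}
insert 95 → {95}
insert 76 → {95, 76}
insert 72 → {95, 76, 72}
forward next packet → 95; now {76, 72}
forward next packet → 76; now {72}
forward next packet → 72; now {}
insert 82 → {82}
forward next packet → 82; now {}
insert 58 → {58}
insert 73 → {73, 58}
forward next packet → 73; now {58}
forward next packet → 58; now {}
insert 67 → {67}
insert 71 → {71, 67}
forward next packet → 71; now {67}
insert 70 → {70, 67}

54, 51, 50, 63, 68, 60, 95, 76, 72, 82, 73, 58, 71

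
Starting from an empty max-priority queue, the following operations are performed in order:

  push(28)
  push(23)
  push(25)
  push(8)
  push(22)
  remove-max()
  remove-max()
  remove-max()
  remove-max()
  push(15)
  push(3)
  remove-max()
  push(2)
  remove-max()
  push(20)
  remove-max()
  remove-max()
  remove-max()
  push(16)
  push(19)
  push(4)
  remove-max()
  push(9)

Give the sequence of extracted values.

[28, 25, 23, 22, 15, 8, 20, 3, 2, 19]

insert 28 → {28}
insert 23 → {28, 23}
insert 25 → {28, 25, 23}
insert 8 → {28, 25, 23, 8}
insert 22 → {28, 25, 23, 22, 8}
remove-max → 28; now {25, 23, 22, 8}
remove-max → 25; now {23, 22, 8}
remove-max → 23; now {22, 8}
remove-max → 22; now {8}
insert 15 → {15, 8}
insert 3 → {15, 8, 3}
remove-max → 15; now {8, 3}
insert 2 → {8, 3, 2}
remove-max → 8; now {3, 2}
insert 20 → {20, 3, 2}
remove-max → 20; now {3, 2}
remove-max → 3; now {2}
remove-max → 2; now {}
insert 16 → {16}
insert 19 → {19, 16}
insert 4 → {19, 16, 4}
remove-max → 19; now {16, 4}
insert 9 → {16, 9, 4}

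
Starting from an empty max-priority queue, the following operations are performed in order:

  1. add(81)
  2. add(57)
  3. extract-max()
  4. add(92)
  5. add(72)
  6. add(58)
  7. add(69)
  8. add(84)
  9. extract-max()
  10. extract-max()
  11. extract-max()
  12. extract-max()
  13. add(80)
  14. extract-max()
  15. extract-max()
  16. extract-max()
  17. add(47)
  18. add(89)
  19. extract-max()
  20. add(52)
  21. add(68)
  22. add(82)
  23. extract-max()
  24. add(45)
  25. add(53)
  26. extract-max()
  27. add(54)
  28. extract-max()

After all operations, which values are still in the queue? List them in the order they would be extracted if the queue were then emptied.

53, 52, 47, 45

insert 81 → {81}
insert 57 → {81, 57}
extract-max → 81; now {57}
insert 92 → {92, 57}
insert 72 → {92, 72, 57}
insert 58 → {92, 72, 58, 57}
insert 69 → {92, 72, 69, 58, 57}
insert 84 → {92, 84, 72, 69, 58, 57}
extract-max → 92; now {84, 72, 69, 58, 57}
extract-max → 84; now {72, 69, 58, 57}
extract-max → 72; now {69, 58, 57}
extract-max → 69; now {58, 57}
insert 80 → {80, 58, 57}
extract-max → 80; now {58, 57}
extract-max → 58; now {57}
extract-max → 57; now {}
insert 47 → {47}
insert 89 → {89, 47}
extract-max → 89; now {47}
insert 52 → {52, 47}
insert 68 → {68, 52, 47}
insert 82 → {82, 68, 52, 47}
extract-max → 82; now {68, 52, 47}
insert 45 → {68, 52, 47, 45}
insert 53 → {68, 53, 52, 47, 45}
extract-max → 68; now {53, 52, 47, 45}
insert 54 → {54, 53, 52, 47, 45}
extract-max → 54; now {53, 52, 47, 45}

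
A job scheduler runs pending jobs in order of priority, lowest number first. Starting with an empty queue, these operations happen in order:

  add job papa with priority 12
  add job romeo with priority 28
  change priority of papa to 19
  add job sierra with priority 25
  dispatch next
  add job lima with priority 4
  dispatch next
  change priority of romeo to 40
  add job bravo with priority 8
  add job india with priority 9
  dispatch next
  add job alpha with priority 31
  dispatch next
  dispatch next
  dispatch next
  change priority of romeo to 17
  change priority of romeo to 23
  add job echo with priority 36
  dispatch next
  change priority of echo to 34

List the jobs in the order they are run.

add papa (priority 12) → {papa:12}
add romeo (priority 28) → {papa:12, romeo:28}
update papa to priority 19 → {papa:19, romeo:28}
add sierra (priority 25) → {papa:19, sierra:25, romeo:28}
dispatch next → papa; now {sierra:25, romeo:28}
add lima (priority 4) → {lima:4, sierra:25, romeo:28}
dispatch next → lima; now {sierra:25, romeo:28}
update romeo to priority 40 → {sierra:25, romeo:40}
add bravo (priority 8) → {bravo:8, sierra:25, romeo:40}
add india (priority 9) → {bravo:8, india:9, sierra:25, romeo:40}
dispatch next → bravo; now {india:9, sierra:25, romeo:40}
add alpha (priority 31) → {india:9, sierra:25, alpha:31, romeo:40}
dispatch next → india; now {sierra:25, alpha:31, romeo:40}
dispatch next → sierra; now {alpha:31, romeo:40}
dispatch next → alpha; now {romeo:40}
update romeo to priority 17 → {romeo:17}
update romeo to priority 23 → {romeo:23}
add echo (priority 36) → {romeo:23, echo:36}
dispatch next → romeo; now {echo:36}
update echo to priority 34 → {echo:34}

papa → lima → bravo → india → sierra → alpha → romeo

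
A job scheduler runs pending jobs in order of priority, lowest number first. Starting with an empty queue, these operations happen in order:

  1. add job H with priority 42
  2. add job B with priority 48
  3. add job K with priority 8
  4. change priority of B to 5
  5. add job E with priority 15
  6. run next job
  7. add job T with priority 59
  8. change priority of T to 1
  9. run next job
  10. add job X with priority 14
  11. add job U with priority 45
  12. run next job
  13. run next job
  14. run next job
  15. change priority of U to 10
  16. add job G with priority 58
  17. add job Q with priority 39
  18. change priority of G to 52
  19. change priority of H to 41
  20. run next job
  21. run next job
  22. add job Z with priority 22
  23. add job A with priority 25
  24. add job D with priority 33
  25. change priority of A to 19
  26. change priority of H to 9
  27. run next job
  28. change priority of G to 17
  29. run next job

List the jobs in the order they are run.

add H (priority 42) → {H:42}
add B (priority 48) → {H:42, B:48}
add K (priority 8) → {K:8, H:42, B:48}
update B to priority 5 → {B:5, K:8, H:42}
add E (priority 15) → {B:5, K:8, E:15, H:42}
run next job → B; now {K:8, E:15, H:42}
add T (priority 59) → {K:8, E:15, H:42, T:59}
update T to priority 1 → {T:1, K:8, E:15, H:42}
run next job → T; now {K:8, E:15, H:42}
add X (priority 14) → {K:8, X:14, E:15, H:42}
add U (priority 45) → {K:8, X:14, E:15, H:42, U:45}
run next job → K; now {X:14, E:15, H:42, U:45}
run next job → X; now {E:15, H:42, U:45}
run next job → E; now {H:42, U:45}
update U to priority 10 → {U:10, H:42}
add G (priority 58) → {U:10, H:42, G:58}
add Q (priority 39) → {U:10, Q:39, H:42, G:58}
update G to priority 52 → {U:10, Q:39, H:42, G:52}
update H to priority 41 → {U:10, Q:39, H:41, G:52}
run next job → U; now {Q:39, H:41, G:52}
run next job → Q; now {H:41, G:52}
add Z (priority 22) → {Z:22, H:41, G:52}
add A (priority 25) → {Z:22, A:25, H:41, G:52}
add D (priority 33) → {Z:22, A:25, D:33, H:41, G:52}
update A to priority 19 → {A:19, Z:22, D:33, H:41, G:52}
update H to priority 9 → {H:9, A:19, Z:22, D:33, G:52}
run next job → H; now {A:19, Z:22, D:33, G:52}
update G to priority 17 → {G:17, A:19, Z:22, D:33}
run next job → G; now {A:19, Z:22, D:33}

[B, T, K, X, E, U, Q, H, G]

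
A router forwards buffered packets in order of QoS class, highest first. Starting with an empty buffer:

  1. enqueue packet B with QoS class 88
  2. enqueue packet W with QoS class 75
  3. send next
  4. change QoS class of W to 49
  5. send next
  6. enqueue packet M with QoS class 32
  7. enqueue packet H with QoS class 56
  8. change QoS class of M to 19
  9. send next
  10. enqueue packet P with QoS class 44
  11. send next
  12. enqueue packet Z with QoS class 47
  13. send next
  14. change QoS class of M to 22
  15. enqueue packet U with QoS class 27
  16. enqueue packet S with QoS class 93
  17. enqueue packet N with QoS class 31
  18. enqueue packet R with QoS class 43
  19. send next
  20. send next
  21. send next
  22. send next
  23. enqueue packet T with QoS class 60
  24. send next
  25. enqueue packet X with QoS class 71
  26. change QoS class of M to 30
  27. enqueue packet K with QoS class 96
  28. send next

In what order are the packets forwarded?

add B (QoS class 88) → {B:88}
add W (QoS class 75) → {B:88, W:75}
send next → B; now {W:75}
update W to QoS class 49 → {W:49}
send next → W; now {}
add M (QoS class 32) → {M:32}
add H (QoS class 56) → {H:56, M:32}
update M to QoS class 19 → {H:56, M:19}
send next → H; now {M:19}
add P (QoS class 44) → {P:44, M:19}
send next → P; now {M:19}
add Z (QoS class 47) → {Z:47, M:19}
send next → Z; now {M:19}
update M to QoS class 22 → {M:22}
add U (QoS class 27) → {U:27, M:22}
add S (QoS class 93) → {S:93, U:27, M:22}
add N (QoS class 31) → {S:93, N:31, U:27, M:22}
add R (QoS class 43) → {S:93, R:43, N:31, U:27, M:22}
send next → S; now {R:43, N:31, U:27, M:22}
send next → R; now {N:31, U:27, M:22}
send next → N; now {U:27, M:22}
send next → U; now {M:22}
add T (QoS class 60) → {T:60, M:22}
send next → T; now {M:22}
add X (QoS class 71) → {X:71, M:22}
update M to QoS class 30 → {X:71, M:30}
add K (QoS class 96) → {K:96, X:71, M:30}
send next → K; now {X:71, M:30}

[B, W, H, P, Z, S, R, N, U, T, K]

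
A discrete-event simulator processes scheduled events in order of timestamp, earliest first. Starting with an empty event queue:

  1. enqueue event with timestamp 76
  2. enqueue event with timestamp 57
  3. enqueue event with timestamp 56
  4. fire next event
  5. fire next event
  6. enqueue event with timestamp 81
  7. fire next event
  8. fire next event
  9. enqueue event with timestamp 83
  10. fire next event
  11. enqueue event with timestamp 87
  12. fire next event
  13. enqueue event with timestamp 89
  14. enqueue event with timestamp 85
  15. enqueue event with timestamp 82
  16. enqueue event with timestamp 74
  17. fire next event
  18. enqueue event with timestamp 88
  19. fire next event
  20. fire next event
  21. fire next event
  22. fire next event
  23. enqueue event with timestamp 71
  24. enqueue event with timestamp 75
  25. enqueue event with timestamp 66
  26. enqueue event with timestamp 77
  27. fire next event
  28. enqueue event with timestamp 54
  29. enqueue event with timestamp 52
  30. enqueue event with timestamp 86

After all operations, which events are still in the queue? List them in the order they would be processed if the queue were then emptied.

insert 76 → {76}
insert 57 → {57, 76}
insert 56 → {56, 57, 76}
fire next event → 56; now {57, 76}
fire next event → 57; now {76}
insert 81 → {76, 81}
fire next event → 76; now {81}
fire next event → 81; now {}
insert 83 → {83}
fire next event → 83; now {}
insert 87 → {87}
fire next event → 87; now {}
insert 89 → {89}
insert 85 → {85, 89}
insert 82 → {82, 85, 89}
insert 74 → {74, 82, 85, 89}
fire next event → 74; now {82, 85, 89}
insert 88 → {82, 85, 88, 89}
fire next event → 82; now {85, 88, 89}
fire next event → 85; now {88, 89}
fire next event → 88; now {89}
fire next event → 89; now {}
insert 71 → {71}
insert 75 → {71, 75}
insert 66 → {66, 71, 75}
insert 77 → {66, 71, 75, 77}
fire next event → 66; now {71, 75, 77}
insert 54 → {54, 71, 75, 77}
insert 52 → {52, 54, 71, 75, 77}
insert 86 → {52, 54, 71, 75, 77, 86}

52, 54, 71, 75, 77, 86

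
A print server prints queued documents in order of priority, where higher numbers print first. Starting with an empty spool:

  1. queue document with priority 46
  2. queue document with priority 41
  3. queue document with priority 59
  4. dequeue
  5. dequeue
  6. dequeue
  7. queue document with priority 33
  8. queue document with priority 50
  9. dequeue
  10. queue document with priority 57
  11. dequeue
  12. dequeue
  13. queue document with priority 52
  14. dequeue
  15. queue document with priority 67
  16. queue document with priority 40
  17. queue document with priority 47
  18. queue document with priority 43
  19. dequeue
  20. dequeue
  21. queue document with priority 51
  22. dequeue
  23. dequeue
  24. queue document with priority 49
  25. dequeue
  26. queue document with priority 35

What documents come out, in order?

59, 46, 41, 50, 57, 33, 52, 67, 47, 51, 43, 49

insert 46 → {46}
insert 41 → {46, 41}
insert 59 → {59, 46, 41}
dequeue → 59; now {46, 41}
dequeue → 46; now {41}
dequeue → 41; now {}
insert 33 → {33}
insert 50 → {50, 33}
dequeue → 50; now {33}
insert 57 → {57, 33}
dequeue → 57; now {33}
dequeue → 33; now {}
insert 52 → {52}
dequeue → 52; now {}
insert 67 → {67}
insert 40 → {67, 40}
insert 47 → {67, 47, 40}
insert 43 → {67, 47, 43, 40}
dequeue → 67; now {47, 43, 40}
dequeue → 47; now {43, 40}
insert 51 → {51, 43, 40}
dequeue → 51; now {43, 40}
dequeue → 43; now {40}
insert 49 → {49, 40}
dequeue → 49; now {40}
insert 35 → {40, 35}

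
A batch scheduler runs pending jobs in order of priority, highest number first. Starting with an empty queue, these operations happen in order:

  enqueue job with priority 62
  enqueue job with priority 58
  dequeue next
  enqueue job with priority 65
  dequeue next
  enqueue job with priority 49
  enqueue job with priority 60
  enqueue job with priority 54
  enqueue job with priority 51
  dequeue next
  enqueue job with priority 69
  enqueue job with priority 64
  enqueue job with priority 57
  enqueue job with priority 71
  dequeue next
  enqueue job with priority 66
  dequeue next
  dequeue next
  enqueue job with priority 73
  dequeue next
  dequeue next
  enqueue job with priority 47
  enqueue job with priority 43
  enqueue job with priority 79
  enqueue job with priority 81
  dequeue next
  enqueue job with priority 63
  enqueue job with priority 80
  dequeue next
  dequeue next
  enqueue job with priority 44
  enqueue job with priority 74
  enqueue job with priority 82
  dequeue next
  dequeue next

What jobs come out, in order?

insert 62 → {62}
insert 58 → {62, 58}
dequeue next → 62; now {58}
insert 65 → {65, 58}
dequeue next → 65; now {58}
insert 49 → {58, 49}
insert 60 → {60, 58, 49}
insert 54 → {60, 58, 54, 49}
insert 51 → {60, 58, 54, 51, 49}
dequeue next → 60; now {58, 54, 51, 49}
insert 69 → {69, 58, 54, 51, 49}
insert 64 → {69, 64, 58, 54, 51, 49}
insert 57 → {69, 64, 58, 57, 54, 51, 49}
insert 71 → {71, 69, 64, 58, 57, 54, 51, 49}
dequeue next → 71; now {69, 64, 58, 57, 54, 51, 49}
insert 66 → {69, 66, 64, 58, 57, 54, 51, 49}
dequeue next → 69; now {66, 64, 58, 57, 54, 51, 49}
dequeue next → 66; now {64, 58, 57, 54, 51, 49}
insert 73 → {73, 64, 58, 57, 54, 51, 49}
dequeue next → 73; now {64, 58, 57, 54, 51, 49}
dequeue next → 64; now {58, 57, 54, 51, 49}
insert 47 → {58, 57, 54, 51, 49, 47}
insert 43 → {58, 57, 54, 51, 49, 47, 43}
insert 79 → {79, 58, 57, 54, 51, 49, 47, 43}
insert 81 → {81, 79, 58, 57, 54, 51, 49, 47, 43}
dequeue next → 81; now {79, 58, 57, 54, 51, 49, 47, 43}
insert 63 → {79, 63, 58, 57, 54, 51, 49, 47, 43}
insert 80 → {80, 79, 63, 58, 57, 54, 51, 49, 47, 43}
dequeue next → 80; now {79, 63, 58, 57, 54, 51, 49, 47, 43}
dequeue next → 79; now {63, 58, 57, 54, 51, 49, 47, 43}
insert 44 → {63, 58, 57, 54, 51, 49, 47, 44, 43}
insert 74 → {74, 63, 58, 57, 54, 51, 49, 47, 44, 43}
insert 82 → {82, 74, 63, 58, 57, 54, 51, 49, 47, 44, 43}
dequeue next → 82; now {74, 63, 58, 57, 54, 51, 49, 47, 44, 43}
dequeue next → 74; now {63, 58, 57, 54, 51, 49, 47, 44, 43}

[62, 65, 60, 71, 69, 66, 73, 64, 81, 80, 79, 82, 74]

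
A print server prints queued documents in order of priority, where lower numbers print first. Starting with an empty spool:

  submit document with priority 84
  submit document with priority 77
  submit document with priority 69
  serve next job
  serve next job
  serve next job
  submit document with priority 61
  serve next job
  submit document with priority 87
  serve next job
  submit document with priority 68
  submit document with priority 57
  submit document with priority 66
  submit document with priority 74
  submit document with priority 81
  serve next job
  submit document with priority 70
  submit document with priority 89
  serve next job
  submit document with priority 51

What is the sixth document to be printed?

57

insert 84 → {84}
insert 77 → {77, 84}
insert 69 → {69, 77, 84}
serve next job → 69; now {77, 84}
serve next job → 77; now {84}
serve next job → 84; now {}
insert 61 → {61}
serve next job → 61; now {}
insert 87 → {87}
serve next job → 87; now {}
insert 68 → {68}
insert 57 → {57, 68}
insert 66 → {57, 66, 68}
insert 74 → {57, 66, 68, 74}
insert 81 → {57, 66, 68, 74, 81}
serve next job → 57; now {66, 68, 74, 81}
insert 70 → {66, 68, 70, 74, 81}
insert 89 → {66, 68, 70, 74, 81, 89}
serve next job → 66; now {68, 70, 74, 81, 89}
insert 51 → {51, 68, 70, 74, 81, 89}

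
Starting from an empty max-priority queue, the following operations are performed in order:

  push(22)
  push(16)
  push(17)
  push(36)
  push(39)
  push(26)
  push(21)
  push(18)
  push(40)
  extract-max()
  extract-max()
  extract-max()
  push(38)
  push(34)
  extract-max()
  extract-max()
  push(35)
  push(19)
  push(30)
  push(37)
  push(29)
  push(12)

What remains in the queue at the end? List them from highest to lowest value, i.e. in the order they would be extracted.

37, 35, 30, 29, 26, 22, 21, 19, 18, 17, 16, 12

insert 22 → {22}
insert 16 → {22, 16}
insert 17 → {22, 17, 16}
insert 36 → {36, 22, 17, 16}
insert 39 → {39, 36, 22, 17, 16}
insert 26 → {39, 36, 26, 22, 17, 16}
insert 21 → {39, 36, 26, 22, 21, 17, 16}
insert 18 → {39, 36, 26, 22, 21, 18, 17, 16}
insert 40 → {40, 39, 36, 26, 22, 21, 18, 17, 16}
extract-max → 40; now {39, 36, 26, 22, 21, 18, 17, 16}
extract-max → 39; now {36, 26, 22, 21, 18, 17, 16}
extract-max → 36; now {26, 22, 21, 18, 17, 16}
insert 38 → {38, 26, 22, 21, 18, 17, 16}
insert 34 → {38, 34, 26, 22, 21, 18, 17, 16}
extract-max → 38; now {34, 26, 22, 21, 18, 17, 16}
extract-max → 34; now {26, 22, 21, 18, 17, 16}
insert 35 → {35, 26, 22, 21, 18, 17, 16}
insert 19 → {35, 26, 22, 21, 19, 18, 17, 16}
insert 30 → {35, 30, 26, 22, 21, 19, 18, 17, 16}
insert 37 → {37, 35, 30, 26, 22, 21, 19, 18, 17, 16}
insert 29 → {37, 35, 30, 29, 26, 22, 21, 19, 18, 17, 16}
insert 12 → {37, 35, 30, 29, 26, 22, 21, 19, 18, 17, 16, 12}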